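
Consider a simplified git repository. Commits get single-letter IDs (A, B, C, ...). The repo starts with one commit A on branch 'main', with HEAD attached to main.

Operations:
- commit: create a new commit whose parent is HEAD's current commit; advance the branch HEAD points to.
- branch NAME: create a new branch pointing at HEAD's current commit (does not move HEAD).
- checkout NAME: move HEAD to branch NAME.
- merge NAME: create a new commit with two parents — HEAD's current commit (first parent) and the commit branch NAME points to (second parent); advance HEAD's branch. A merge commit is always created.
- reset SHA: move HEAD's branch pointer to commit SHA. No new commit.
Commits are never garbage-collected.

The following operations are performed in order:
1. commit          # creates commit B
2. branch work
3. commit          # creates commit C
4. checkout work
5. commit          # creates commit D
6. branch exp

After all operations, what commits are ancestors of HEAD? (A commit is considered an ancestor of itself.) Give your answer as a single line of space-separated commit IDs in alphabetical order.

After op 1 (commit): HEAD=main@B [main=B]
After op 2 (branch): HEAD=main@B [main=B work=B]
After op 3 (commit): HEAD=main@C [main=C work=B]
After op 4 (checkout): HEAD=work@B [main=C work=B]
After op 5 (commit): HEAD=work@D [main=C work=D]
After op 6 (branch): HEAD=work@D [exp=D main=C work=D]

Answer: A B D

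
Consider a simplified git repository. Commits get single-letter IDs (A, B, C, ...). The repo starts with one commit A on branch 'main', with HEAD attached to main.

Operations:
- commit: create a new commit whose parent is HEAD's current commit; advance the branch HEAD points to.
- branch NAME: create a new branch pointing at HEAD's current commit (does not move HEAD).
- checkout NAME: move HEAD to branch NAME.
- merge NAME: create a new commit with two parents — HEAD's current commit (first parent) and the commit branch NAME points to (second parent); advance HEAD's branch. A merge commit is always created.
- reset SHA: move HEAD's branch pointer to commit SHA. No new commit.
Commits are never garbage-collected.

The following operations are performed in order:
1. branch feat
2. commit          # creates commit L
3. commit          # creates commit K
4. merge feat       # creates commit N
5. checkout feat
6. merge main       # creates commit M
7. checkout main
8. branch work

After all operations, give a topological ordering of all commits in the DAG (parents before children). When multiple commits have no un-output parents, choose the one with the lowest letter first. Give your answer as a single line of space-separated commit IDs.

Answer: A L K N M

Derivation:
After op 1 (branch): HEAD=main@A [feat=A main=A]
After op 2 (commit): HEAD=main@L [feat=A main=L]
After op 3 (commit): HEAD=main@K [feat=A main=K]
After op 4 (merge): HEAD=main@N [feat=A main=N]
After op 5 (checkout): HEAD=feat@A [feat=A main=N]
After op 6 (merge): HEAD=feat@M [feat=M main=N]
After op 7 (checkout): HEAD=main@N [feat=M main=N]
After op 8 (branch): HEAD=main@N [feat=M main=N work=N]
commit A: parents=[]
commit K: parents=['L']
commit L: parents=['A']
commit M: parents=['A', 'N']
commit N: parents=['K', 'A']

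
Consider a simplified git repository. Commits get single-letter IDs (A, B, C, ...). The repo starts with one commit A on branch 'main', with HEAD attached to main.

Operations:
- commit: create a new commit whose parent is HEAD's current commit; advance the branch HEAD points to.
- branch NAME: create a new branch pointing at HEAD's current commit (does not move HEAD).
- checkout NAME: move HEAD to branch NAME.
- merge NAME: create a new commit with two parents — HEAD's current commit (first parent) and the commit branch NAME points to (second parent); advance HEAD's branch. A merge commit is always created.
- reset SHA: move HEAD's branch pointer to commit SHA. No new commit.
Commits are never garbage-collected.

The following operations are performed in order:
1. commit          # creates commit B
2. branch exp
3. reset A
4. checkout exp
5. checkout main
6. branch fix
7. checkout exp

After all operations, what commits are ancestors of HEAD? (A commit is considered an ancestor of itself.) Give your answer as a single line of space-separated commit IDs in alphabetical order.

Answer: A B

Derivation:
After op 1 (commit): HEAD=main@B [main=B]
After op 2 (branch): HEAD=main@B [exp=B main=B]
After op 3 (reset): HEAD=main@A [exp=B main=A]
After op 4 (checkout): HEAD=exp@B [exp=B main=A]
After op 5 (checkout): HEAD=main@A [exp=B main=A]
After op 6 (branch): HEAD=main@A [exp=B fix=A main=A]
After op 7 (checkout): HEAD=exp@B [exp=B fix=A main=A]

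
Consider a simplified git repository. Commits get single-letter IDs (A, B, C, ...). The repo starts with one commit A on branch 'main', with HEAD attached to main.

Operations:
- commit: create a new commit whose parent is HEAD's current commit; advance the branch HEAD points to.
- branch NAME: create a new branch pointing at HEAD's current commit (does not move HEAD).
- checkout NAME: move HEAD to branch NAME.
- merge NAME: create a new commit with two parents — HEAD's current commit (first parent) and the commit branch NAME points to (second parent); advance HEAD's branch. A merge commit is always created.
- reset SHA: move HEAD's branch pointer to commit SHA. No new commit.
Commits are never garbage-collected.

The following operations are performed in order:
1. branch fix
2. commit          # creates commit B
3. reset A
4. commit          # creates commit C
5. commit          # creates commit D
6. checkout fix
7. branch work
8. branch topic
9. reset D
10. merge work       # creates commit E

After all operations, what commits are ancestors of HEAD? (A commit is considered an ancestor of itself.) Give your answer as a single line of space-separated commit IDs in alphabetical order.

Answer: A C D E

Derivation:
After op 1 (branch): HEAD=main@A [fix=A main=A]
After op 2 (commit): HEAD=main@B [fix=A main=B]
After op 3 (reset): HEAD=main@A [fix=A main=A]
After op 4 (commit): HEAD=main@C [fix=A main=C]
After op 5 (commit): HEAD=main@D [fix=A main=D]
After op 6 (checkout): HEAD=fix@A [fix=A main=D]
After op 7 (branch): HEAD=fix@A [fix=A main=D work=A]
After op 8 (branch): HEAD=fix@A [fix=A main=D topic=A work=A]
After op 9 (reset): HEAD=fix@D [fix=D main=D topic=A work=A]
After op 10 (merge): HEAD=fix@E [fix=E main=D topic=A work=A]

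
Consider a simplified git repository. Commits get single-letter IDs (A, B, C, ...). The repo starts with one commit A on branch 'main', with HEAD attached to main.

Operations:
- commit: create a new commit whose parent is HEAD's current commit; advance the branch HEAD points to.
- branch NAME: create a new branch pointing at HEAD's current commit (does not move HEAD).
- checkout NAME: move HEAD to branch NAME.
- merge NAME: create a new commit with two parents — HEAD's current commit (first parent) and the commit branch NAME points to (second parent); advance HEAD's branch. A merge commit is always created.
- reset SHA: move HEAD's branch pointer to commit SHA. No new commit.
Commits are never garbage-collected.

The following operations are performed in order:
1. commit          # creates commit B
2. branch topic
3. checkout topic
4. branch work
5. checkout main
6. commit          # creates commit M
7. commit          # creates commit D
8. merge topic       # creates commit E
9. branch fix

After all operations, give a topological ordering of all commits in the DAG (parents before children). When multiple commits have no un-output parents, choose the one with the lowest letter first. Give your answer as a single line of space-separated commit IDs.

Answer: A B M D E

Derivation:
After op 1 (commit): HEAD=main@B [main=B]
After op 2 (branch): HEAD=main@B [main=B topic=B]
After op 3 (checkout): HEAD=topic@B [main=B topic=B]
After op 4 (branch): HEAD=topic@B [main=B topic=B work=B]
After op 5 (checkout): HEAD=main@B [main=B topic=B work=B]
After op 6 (commit): HEAD=main@M [main=M topic=B work=B]
After op 7 (commit): HEAD=main@D [main=D topic=B work=B]
After op 8 (merge): HEAD=main@E [main=E topic=B work=B]
After op 9 (branch): HEAD=main@E [fix=E main=E topic=B work=B]
commit A: parents=[]
commit B: parents=['A']
commit D: parents=['M']
commit E: parents=['D', 'B']
commit M: parents=['B']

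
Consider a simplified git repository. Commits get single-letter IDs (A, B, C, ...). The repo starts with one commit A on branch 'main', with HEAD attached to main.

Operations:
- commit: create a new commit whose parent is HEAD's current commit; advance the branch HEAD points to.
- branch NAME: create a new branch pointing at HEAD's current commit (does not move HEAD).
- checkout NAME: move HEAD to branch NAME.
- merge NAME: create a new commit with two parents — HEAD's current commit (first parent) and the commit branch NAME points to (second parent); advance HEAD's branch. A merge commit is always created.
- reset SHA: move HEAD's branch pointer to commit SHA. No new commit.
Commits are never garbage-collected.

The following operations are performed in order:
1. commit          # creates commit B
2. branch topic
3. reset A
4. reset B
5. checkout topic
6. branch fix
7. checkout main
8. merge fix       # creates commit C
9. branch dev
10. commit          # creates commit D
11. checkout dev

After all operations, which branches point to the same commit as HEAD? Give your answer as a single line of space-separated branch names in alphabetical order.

Answer: dev

Derivation:
After op 1 (commit): HEAD=main@B [main=B]
After op 2 (branch): HEAD=main@B [main=B topic=B]
After op 3 (reset): HEAD=main@A [main=A topic=B]
After op 4 (reset): HEAD=main@B [main=B topic=B]
After op 5 (checkout): HEAD=topic@B [main=B topic=B]
After op 6 (branch): HEAD=topic@B [fix=B main=B topic=B]
After op 7 (checkout): HEAD=main@B [fix=B main=B topic=B]
After op 8 (merge): HEAD=main@C [fix=B main=C topic=B]
After op 9 (branch): HEAD=main@C [dev=C fix=B main=C topic=B]
After op 10 (commit): HEAD=main@D [dev=C fix=B main=D topic=B]
After op 11 (checkout): HEAD=dev@C [dev=C fix=B main=D topic=B]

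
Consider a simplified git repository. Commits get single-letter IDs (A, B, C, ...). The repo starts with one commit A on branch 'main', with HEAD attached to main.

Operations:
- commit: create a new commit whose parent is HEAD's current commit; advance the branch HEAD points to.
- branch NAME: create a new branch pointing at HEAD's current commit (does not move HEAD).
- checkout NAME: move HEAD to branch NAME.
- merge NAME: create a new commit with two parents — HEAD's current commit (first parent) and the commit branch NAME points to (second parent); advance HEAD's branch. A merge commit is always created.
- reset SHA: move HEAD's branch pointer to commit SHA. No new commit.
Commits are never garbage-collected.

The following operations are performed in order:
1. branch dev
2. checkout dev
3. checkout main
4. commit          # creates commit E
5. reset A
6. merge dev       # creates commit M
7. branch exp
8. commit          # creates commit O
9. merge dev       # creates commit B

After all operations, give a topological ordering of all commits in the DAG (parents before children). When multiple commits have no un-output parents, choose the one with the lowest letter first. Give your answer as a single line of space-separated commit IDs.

Answer: A E M O B

Derivation:
After op 1 (branch): HEAD=main@A [dev=A main=A]
After op 2 (checkout): HEAD=dev@A [dev=A main=A]
After op 3 (checkout): HEAD=main@A [dev=A main=A]
After op 4 (commit): HEAD=main@E [dev=A main=E]
After op 5 (reset): HEAD=main@A [dev=A main=A]
After op 6 (merge): HEAD=main@M [dev=A main=M]
After op 7 (branch): HEAD=main@M [dev=A exp=M main=M]
After op 8 (commit): HEAD=main@O [dev=A exp=M main=O]
After op 9 (merge): HEAD=main@B [dev=A exp=M main=B]
commit A: parents=[]
commit B: parents=['O', 'A']
commit E: parents=['A']
commit M: parents=['A', 'A']
commit O: parents=['M']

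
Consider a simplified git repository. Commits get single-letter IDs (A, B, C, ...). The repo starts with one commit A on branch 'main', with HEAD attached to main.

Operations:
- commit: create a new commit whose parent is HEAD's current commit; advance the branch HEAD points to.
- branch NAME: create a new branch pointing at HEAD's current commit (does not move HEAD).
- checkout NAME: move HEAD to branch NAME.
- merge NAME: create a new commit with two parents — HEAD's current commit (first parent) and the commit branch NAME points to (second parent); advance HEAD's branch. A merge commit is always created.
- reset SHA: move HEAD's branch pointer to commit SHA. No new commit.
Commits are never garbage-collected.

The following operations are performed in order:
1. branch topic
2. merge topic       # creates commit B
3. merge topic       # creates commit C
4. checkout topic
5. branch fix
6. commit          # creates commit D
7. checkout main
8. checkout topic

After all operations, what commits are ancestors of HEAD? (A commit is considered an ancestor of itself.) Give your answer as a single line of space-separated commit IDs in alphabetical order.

Answer: A D

Derivation:
After op 1 (branch): HEAD=main@A [main=A topic=A]
After op 2 (merge): HEAD=main@B [main=B topic=A]
After op 3 (merge): HEAD=main@C [main=C topic=A]
After op 4 (checkout): HEAD=topic@A [main=C topic=A]
After op 5 (branch): HEAD=topic@A [fix=A main=C topic=A]
After op 6 (commit): HEAD=topic@D [fix=A main=C topic=D]
After op 7 (checkout): HEAD=main@C [fix=A main=C topic=D]
After op 8 (checkout): HEAD=topic@D [fix=A main=C topic=D]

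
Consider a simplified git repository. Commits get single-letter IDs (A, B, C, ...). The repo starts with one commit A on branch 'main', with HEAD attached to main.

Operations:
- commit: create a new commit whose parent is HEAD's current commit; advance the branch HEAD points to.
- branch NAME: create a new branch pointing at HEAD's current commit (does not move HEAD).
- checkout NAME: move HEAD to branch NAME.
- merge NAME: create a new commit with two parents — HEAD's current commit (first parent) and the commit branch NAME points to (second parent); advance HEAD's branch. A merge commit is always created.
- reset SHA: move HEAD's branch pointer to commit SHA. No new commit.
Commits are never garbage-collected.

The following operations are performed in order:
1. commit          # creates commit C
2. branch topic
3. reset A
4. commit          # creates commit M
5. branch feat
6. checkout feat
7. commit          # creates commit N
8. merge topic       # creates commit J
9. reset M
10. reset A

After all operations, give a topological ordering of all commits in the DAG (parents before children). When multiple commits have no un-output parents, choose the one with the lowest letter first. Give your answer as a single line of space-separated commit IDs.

Answer: A C M N J

Derivation:
After op 1 (commit): HEAD=main@C [main=C]
After op 2 (branch): HEAD=main@C [main=C topic=C]
After op 3 (reset): HEAD=main@A [main=A topic=C]
After op 4 (commit): HEAD=main@M [main=M topic=C]
After op 5 (branch): HEAD=main@M [feat=M main=M topic=C]
After op 6 (checkout): HEAD=feat@M [feat=M main=M topic=C]
After op 7 (commit): HEAD=feat@N [feat=N main=M topic=C]
After op 8 (merge): HEAD=feat@J [feat=J main=M topic=C]
After op 9 (reset): HEAD=feat@M [feat=M main=M topic=C]
After op 10 (reset): HEAD=feat@A [feat=A main=M topic=C]
commit A: parents=[]
commit C: parents=['A']
commit J: parents=['N', 'C']
commit M: parents=['A']
commit N: parents=['M']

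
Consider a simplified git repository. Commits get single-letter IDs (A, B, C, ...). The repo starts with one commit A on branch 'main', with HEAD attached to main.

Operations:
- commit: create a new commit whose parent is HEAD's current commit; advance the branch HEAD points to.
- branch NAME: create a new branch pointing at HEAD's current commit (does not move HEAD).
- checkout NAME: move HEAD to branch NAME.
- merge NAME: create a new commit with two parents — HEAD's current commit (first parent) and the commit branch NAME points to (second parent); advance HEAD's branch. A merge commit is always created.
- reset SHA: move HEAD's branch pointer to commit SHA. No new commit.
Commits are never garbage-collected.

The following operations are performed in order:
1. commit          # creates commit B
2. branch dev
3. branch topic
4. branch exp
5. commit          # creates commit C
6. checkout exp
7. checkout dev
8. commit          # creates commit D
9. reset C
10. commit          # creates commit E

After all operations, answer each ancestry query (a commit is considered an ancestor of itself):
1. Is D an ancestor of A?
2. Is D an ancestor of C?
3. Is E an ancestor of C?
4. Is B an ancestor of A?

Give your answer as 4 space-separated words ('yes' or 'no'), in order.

Answer: no no no no

Derivation:
After op 1 (commit): HEAD=main@B [main=B]
After op 2 (branch): HEAD=main@B [dev=B main=B]
After op 3 (branch): HEAD=main@B [dev=B main=B topic=B]
After op 4 (branch): HEAD=main@B [dev=B exp=B main=B topic=B]
After op 5 (commit): HEAD=main@C [dev=B exp=B main=C topic=B]
After op 6 (checkout): HEAD=exp@B [dev=B exp=B main=C topic=B]
After op 7 (checkout): HEAD=dev@B [dev=B exp=B main=C topic=B]
After op 8 (commit): HEAD=dev@D [dev=D exp=B main=C topic=B]
After op 9 (reset): HEAD=dev@C [dev=C exp=B main=C topic=B]
After op 10 (commit): HEAD=dev@E [dev=E exp=B main=C topic=B]
ancestors(A) = {A}; D in? no
ancestors(C) = {A,B,C}; D in? no
ancestors(C) = {A,B,C}; E in? no
ancestors(A) = {A}; B in? no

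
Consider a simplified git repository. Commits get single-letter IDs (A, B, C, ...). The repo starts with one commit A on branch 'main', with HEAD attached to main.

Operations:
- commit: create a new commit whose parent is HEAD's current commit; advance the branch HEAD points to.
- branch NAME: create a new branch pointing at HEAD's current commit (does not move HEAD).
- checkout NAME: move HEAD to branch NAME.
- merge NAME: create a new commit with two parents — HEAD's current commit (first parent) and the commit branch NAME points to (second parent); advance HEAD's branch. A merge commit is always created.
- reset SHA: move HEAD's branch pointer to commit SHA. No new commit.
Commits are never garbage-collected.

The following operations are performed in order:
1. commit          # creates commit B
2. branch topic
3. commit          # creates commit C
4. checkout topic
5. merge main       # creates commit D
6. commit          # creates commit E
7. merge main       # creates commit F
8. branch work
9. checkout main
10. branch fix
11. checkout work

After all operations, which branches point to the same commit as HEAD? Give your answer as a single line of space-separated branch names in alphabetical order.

Answer: topic work

Derivation:
After op 1 (commit): HEAD=main@B [main=B]
After op 2 (branch): HEAD=main@B [main=B topic=B]
After op 3 (commit): HEAD=main@C [main=C topic=B]
After op 4 (checkout): HEAD=topic@B [main=C topic=B]
After op 5 (merge): HEAD=topic@D [main=C topic=D]
After op 6 (commit): HEAD=topic@E [main=C topic=E]
After op 7 (merge): HEAD=topic@F [main=C topic=F]
After op 8 (branch): HEAD=topic@F [main=C topic=F work=F]
After op 9 (checkout): HEAD=main@C [main=C topic=F work=F]
After op 10 (branch): HEAD=main@C [fix=C main=C topic=F work=F]
After op 11 (checkout): HEAD=work@F [fix=C main=C topic=F work=F]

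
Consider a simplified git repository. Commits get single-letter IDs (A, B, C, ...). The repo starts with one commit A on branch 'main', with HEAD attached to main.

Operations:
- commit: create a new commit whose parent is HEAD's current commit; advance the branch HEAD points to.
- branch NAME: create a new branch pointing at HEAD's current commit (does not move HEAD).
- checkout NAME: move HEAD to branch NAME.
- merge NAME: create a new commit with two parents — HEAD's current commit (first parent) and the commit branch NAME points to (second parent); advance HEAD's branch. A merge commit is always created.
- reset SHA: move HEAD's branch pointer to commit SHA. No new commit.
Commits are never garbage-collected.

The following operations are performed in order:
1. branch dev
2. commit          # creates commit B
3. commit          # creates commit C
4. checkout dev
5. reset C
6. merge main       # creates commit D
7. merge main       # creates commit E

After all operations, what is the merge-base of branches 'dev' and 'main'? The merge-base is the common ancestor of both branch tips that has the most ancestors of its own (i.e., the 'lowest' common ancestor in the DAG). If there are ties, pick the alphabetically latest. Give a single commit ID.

After op 1 (branch): HEAD=main@A [dev=A main=A]
After op 2 (commit): HEAD=main@B [dev=A main=B]
After op 3 (commit): HEAD=main@C [dev=A main=C]
After op 4 (checkout): HEAD=dev@A [dev=A main=C]
After op 5 (reset): HEAD=dev@C [dev=C main=C]
After op 6 (merge): HEAD=dev@D [dev=D main=C]
After op 7 (merge): HEAD=dev@E [dev=E main=C]
ancestors(dev=E): ['A', 'B', 'C', 'D', 'E']
ancestors(main=C): ['A', 'B', 'C']
common: ['A', 'B', 'C']

Answer: C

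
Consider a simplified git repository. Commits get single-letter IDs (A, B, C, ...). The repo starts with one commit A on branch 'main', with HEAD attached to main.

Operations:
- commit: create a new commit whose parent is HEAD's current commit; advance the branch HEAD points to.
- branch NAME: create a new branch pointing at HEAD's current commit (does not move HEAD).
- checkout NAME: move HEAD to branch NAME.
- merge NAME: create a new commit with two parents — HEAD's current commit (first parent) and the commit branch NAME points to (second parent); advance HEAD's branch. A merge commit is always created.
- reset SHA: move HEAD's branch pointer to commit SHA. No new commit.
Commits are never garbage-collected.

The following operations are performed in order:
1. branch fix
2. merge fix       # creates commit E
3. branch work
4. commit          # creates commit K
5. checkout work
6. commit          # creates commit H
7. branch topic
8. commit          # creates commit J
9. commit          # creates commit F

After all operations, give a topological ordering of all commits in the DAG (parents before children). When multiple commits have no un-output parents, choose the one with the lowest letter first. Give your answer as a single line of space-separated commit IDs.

Answer: A E H J F K

Derivation:
After op 1 (branch): HEAD=main@A [fix=A main=A]
After op 2 (merge): HEAD=main@E [fix=A main=E]
After op 3 (branch): HEAD=main@E [fix=A main=E work=E]
After op 4 (commit): HEAD=main@K [fix=A main=K work=E]
After op 5 (checkout): HEAD=work@E [fix=A main=K work=E]
After op 6 (commit): HEAD=work@H [fix=A main=K work=H]
After op 7 (branch): HEAD=work@H [fix=A main=K topic=H work=H]
After op 8 (commit): HEAD=work@J [fix=A main=K topic=H work=J]
After op 9 (commit): HEAD=work@F [fix=A main=K topic=H work=F]
commit A: parents=[]
commit E: parents=['A', 'A']
commit F: parents=['J']
commit H: parents=['E']
commit J: parents=['H']
commit K: parents=['E']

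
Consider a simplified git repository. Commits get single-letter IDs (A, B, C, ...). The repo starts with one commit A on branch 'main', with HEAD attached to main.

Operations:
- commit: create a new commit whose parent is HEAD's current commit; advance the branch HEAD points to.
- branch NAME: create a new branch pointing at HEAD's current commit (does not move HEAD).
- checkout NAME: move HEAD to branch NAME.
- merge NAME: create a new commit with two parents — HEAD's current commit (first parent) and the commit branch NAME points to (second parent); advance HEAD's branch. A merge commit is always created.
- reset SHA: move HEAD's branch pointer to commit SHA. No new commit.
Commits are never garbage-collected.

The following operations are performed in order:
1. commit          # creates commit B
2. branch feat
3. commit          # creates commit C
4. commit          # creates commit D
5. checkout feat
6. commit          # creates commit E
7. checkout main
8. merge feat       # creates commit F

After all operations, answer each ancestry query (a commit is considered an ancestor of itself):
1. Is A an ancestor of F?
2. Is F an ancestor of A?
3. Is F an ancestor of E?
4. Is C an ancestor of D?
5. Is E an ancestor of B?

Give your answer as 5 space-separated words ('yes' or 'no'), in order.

Answer: yes no no yes no

Derivation:
After op 1 (commit): HEAD=main@B [main=B]
After op 2 (branch): HEAD=main@B [feat=B main=B]
After op 3 (commit): HEAD=main@C [feat=B main=C]
After op 4 (commit): HEAD=main@D [feat=B main=D]
After op 5 (checkout): HEAD=feat@B [feat=B main=D]
After op 6 (commit): HEAD=feat@E [feat=E main=D]
After op 7 (checkout): HEAD=main@D [feat=E main=D]
After op 8 (merge): HEAD=main@F [feat=E main=F]
ancestors(F) = {A,B,C,D,E,F}; A in? yes
ancestors(A) = {A}; F in? no
ancestors(E) = {A,B,E}; F in? no
ancestors(D) = {A,B,C,D}; C in? yes
ancestors(B) = {A,B}; E in? no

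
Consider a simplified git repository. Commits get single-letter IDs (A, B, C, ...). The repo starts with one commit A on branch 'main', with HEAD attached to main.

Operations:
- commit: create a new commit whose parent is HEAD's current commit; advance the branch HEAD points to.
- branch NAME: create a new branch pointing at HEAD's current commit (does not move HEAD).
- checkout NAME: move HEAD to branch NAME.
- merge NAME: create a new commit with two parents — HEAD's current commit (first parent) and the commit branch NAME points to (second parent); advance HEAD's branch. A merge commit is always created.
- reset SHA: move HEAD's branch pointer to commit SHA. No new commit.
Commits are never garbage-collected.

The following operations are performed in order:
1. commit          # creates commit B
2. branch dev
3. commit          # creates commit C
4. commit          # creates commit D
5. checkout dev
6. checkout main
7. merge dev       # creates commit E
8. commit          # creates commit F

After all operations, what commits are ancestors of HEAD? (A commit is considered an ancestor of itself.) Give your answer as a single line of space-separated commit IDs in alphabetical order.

After op 1 (commit): HEAD=main@B [main=B]
After op 2 (branch): HEAD=main@B [dev=B main=B]
After op 3 (commit): HEAD=main@C [dev=B main=C]
After op 4 (commit): HEAD=main@D [dev=B main=D]
After op 5 (checkout): HEAD=dev@B [dev=B main=D]
After op 6 (checkout): HEAD=main@D [dev=B main=D]
After op 7 (merge): HEAD=main@E [dev=B main=E]
After op 8 (commit): HEAD=main@F [dev=B main=F]

Answer: A B C D E F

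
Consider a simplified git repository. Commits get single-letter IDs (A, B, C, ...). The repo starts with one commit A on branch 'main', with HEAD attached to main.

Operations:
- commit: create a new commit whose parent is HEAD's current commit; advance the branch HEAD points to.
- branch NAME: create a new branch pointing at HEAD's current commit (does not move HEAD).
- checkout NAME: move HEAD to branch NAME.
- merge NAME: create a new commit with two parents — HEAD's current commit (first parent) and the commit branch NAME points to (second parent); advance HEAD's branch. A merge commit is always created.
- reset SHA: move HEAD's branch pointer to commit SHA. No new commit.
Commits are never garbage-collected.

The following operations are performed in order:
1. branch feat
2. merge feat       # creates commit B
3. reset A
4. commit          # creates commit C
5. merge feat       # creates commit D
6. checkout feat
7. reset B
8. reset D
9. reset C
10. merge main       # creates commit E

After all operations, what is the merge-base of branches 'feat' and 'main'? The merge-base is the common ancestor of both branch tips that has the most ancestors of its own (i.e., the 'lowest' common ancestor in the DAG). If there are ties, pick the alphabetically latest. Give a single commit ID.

Answer: D

Derivation:
After op 1 (branch): HEAD=main@A [feat=A main=A]
After op 2 (merge): HEAD=main@B [feat=A main=B]
After op 3 (reset): HEAD=main@A [feat=A main=A]
After op 4 (commit): HEAD=main@C [feat=A main=C]
After op 5 (merge): HEAD=main@D [feat=A main=D]
After op 6 (checkout): HEAD=feat@A [feat=A main=D]
After op 7 (reset): HEAD=feat@B [feat=B main=D]
After op 8 (reset): HEAD=feat@D [feat=D main=D]
After op 9 (reset): HEAD=feat@C [feat=C main=D]
After op 10 (merge): HEAD=feat@E [feat=E main=D]
ancestors(feat=E): ['A', 'C', 'D', 'E']
ancestors(main=D): ['A', 'C', 'D']
common: ['A', 'C', 'D']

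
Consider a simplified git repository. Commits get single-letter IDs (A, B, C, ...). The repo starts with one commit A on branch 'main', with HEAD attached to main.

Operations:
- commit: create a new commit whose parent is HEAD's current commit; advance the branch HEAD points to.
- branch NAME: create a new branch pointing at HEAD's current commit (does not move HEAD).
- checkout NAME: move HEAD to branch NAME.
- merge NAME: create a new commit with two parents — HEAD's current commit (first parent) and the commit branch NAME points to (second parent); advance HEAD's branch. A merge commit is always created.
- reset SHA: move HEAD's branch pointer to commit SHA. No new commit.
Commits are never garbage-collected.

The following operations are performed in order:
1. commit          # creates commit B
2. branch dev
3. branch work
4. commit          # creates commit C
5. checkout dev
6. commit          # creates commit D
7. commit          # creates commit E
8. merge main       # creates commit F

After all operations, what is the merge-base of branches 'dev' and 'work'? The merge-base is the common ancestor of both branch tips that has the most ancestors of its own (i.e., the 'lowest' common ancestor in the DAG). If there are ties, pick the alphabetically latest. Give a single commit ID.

Answer: B

Derivation:
After op 1 (commit): HEAD=main@B [main=B]
After op 2 (branch): HEAD=main@B [dev=B main=B]
After op 3 (branch): HEAD=main@B [dev=B main=B work=B]
After op 4 (commit): HEAD=main@C [dev=B main=C work=B]
After op 5 (checkout): HEAD=dev@B [dev=B main=C work=B]
After op 6 (commit): HEAD=dev@D [dev=D main=C work=B]
After op 7 (commit): HEAD=dev@E [dev=E main=C work=B]
After op 8 (merge): HEAD=dev@F [dev=F main=C work=B]
ancestors(dev=F): ['A', 'B', 'C', 'D', 'E', 'F']
ancestors(work=B): ['A', 'B']
common: ['A', 'B']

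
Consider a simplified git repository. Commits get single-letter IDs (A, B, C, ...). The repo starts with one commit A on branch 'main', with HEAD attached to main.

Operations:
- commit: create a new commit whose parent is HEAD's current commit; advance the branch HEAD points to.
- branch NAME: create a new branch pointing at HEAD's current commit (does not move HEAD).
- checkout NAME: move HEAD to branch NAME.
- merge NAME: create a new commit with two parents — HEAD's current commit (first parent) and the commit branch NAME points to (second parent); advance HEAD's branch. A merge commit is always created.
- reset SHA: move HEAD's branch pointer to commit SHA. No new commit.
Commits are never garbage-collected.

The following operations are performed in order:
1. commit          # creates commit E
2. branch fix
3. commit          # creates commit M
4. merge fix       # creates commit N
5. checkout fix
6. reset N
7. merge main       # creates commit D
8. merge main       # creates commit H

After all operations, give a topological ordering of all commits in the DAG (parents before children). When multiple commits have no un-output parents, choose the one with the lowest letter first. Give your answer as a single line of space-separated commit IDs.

Answer: A E M N D H

Derivation:
After op 1 (commit): HEAD=main@E [main=E]
After op 2 (branch): HEAD=main@E [fix=E main=E]
After op 3 (commit): HEAD=main@M [fix=E main=M]
After op 4 (merge): HEAD=main@N [fix=E main=N]
After op 5 (checkout): HEAD=fix@E [fix=E main=N]
After op 6 (reset): HEAD=fix@N [fix=N main=N]
After op 7 (merge): HEAD=fix@D [fix=D main=N]
After op 8 (merge): HEAD=fix@H [fix=H main=N]
commit A: parents=[]
commit D: parents=['N', 'N']
commit E: parents=['A']
commit H: parents=['D', 'N']
commit M: parents=['E']
commit N: parents=['M', 'E']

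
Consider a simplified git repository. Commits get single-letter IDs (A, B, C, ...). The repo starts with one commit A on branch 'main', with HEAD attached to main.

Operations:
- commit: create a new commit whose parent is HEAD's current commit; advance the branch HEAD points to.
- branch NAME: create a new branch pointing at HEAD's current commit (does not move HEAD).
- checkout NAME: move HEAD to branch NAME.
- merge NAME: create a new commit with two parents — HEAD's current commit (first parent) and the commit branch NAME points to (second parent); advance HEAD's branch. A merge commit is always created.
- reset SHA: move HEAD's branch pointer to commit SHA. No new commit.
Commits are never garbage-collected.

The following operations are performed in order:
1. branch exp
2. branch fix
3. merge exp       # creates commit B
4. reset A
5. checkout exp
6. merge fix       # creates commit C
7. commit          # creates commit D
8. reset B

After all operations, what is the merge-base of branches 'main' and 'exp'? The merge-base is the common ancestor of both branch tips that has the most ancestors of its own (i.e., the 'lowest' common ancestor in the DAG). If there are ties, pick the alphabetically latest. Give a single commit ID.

After op 1 (branch): HEAD=main@A [exp=A main=A]
After op 2 (branch): HEAD=main@A [exp=A fix=A main=A]
After op 3 (merge): HEAD=main@B [exp=A fix=A main=B]
After op 4 (reset): HEAD=main@A [exp=A fix=A main=A]
After op 5 (checkout): HEAD=exp@A [exp=A fix=A main=A]
After op 6 (merge): HEAD=exp@C [exp=C fix=A main=A]
After op 7 (commit): HEAD=exp@D [exp=D fix=A main=A]
After op 8 (reset): HEAD=exp@B [exp=B fix=A main=A]
ancestors(main=A): ['A']
ancestors(exp=B): ['A', 'B']
common: ['A']

Answer: A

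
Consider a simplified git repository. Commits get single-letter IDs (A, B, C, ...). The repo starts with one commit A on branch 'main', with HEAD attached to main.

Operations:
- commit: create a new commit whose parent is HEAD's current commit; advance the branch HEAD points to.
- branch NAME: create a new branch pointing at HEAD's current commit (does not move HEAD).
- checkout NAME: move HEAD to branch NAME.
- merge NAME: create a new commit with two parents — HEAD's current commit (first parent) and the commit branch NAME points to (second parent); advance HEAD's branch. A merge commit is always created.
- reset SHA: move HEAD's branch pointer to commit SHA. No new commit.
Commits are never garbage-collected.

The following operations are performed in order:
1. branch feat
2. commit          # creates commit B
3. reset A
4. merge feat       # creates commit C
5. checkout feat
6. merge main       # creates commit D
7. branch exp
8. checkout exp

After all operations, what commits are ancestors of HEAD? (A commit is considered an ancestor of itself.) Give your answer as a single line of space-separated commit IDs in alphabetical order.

Answer: A C D

Derivation:
After op 1 (branch): HEAD=main@A [feat=A main=A]
After op 2 (commit): HEAD=main@B [feat=A main=B]
After op 3 (reset): HEAD=main@A [feat=A main=A]
After op 4 (merge): HEAD=main@C [feat=A main=C]
After op 5 (checkout): HEAD=feat@A [feat=A main=C]
After op 6 (merge): HEAD=feat@D [feat=D main=C]
After op 7 (branch): HEAD=feat@D [exp=D feat=D main=C]
After op 8 (checkout): HEAD=exp@D [exp=D feat=D main=C]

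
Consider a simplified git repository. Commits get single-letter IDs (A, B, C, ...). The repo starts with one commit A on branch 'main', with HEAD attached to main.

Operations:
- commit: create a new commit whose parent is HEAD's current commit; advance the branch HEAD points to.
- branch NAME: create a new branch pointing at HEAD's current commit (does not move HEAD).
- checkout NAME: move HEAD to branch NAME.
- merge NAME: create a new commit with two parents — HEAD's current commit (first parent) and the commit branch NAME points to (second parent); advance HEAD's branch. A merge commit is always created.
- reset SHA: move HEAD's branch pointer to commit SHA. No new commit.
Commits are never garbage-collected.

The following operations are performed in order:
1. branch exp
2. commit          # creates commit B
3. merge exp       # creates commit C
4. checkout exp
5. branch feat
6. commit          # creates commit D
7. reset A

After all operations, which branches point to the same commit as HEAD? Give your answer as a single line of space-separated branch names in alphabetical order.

Answer: exp feat

Derivation:
After op 1 (branch): HEAD=main@A [exp=A main=A]
After op 2 (commit): HEAD=main@B [exp=A main=B]
After op 3 (merge): HEAD=main@C [exp=A main=C]
After op 4 (checkout): HEAD=exp@A [exp=A main=C]
After op 5 (branch): HEAD=exp@A [exp=A feat=A main=C]
After op 6 (commit): HEAD=exp@D [exp=D feat=A main=C]
After op 7 (reset): HEAD=exp@A [exp=A feat=A main=C]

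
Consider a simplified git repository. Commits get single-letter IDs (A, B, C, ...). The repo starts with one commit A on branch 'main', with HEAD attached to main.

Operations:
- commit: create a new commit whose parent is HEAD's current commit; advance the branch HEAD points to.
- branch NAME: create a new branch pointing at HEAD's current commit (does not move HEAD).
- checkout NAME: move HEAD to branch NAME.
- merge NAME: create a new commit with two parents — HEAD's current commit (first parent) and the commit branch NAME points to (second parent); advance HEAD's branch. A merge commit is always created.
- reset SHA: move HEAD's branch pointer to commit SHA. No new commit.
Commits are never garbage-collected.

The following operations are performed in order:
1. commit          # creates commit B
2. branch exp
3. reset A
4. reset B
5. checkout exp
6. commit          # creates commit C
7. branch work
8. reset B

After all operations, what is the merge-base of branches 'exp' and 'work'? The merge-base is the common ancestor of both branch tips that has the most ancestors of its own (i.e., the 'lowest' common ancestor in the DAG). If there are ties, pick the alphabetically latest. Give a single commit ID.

Answer: B

Derivation:
After op 1 (commit): HEAD=main@B [main=B]
After op 2 (branch): HEAD=main@B [exp=B main=B]
After op 3 (reset): HEAD=main@A [exp=B main=A]
After op 4 (reset): HEAD=main@B [exp=B main=B]
After op 5 (checkout): HEAD=exp@B [exp=B main=B]
After op 6 (commit): HEAD=exp@C [exp=C main=B]
After op 7 (branch): HEAD=exp@C [exp=C main=B work=C]
After op 8 (reset): HEAD=exp@B [exp=B main=B work=C]
ancestors(exp=B): ['A', 'B']
ancestors(work=C): ['A', 'B', 'C']
common: ['A', 'B']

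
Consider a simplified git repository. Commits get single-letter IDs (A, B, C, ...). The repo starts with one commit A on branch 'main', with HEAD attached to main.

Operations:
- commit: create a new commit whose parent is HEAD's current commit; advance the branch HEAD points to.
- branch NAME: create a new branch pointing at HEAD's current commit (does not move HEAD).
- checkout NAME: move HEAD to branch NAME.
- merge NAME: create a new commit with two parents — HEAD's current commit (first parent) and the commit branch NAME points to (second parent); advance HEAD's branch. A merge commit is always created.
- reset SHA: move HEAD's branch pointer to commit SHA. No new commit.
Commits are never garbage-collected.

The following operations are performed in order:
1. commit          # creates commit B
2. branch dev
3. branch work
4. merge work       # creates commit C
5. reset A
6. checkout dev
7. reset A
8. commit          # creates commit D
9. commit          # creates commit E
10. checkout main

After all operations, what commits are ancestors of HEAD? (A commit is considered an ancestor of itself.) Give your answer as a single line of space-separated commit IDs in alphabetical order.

Answer: A

Derivation:
After op 1 (commit): HEAD=main@B [main=B]
After op 2 (branch): HEAD=main@B [dev=B main=B]
After op 3 (branch): HEAD=main@B [dev=B main=B work=B]
After op 4 (merge): HEAD=main@C [dev=B main=C work=B]
After op 5 (reset): HEAD=main@A [dev=B main=A work=B]
After op 6 (checkout): HEAD=dev@B [dev=B main=A work=B]
After op 7 (reset): HEAD=dev@A [dev=A main=A work=B]
After op 8 (commit): HEAD=dev@D [dev=D main=A work=B]
After op 9 (commit): HEAD=dev@E [dev=E main=A work=B]
After op 10 (checkout): HEAD=main@A [dev=E main=A work=B]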